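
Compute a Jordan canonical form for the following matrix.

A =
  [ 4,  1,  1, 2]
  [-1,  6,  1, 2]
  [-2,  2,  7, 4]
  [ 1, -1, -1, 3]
J_2(5) ⊕ J_1(5) ⊕ J_1(5)

The characteristic polynomial is
  det(x·I − A) = x^4 - 20*x^3 + 150*x^2 - 500*x + 625 = (x - 5)^4

Eigenvalues and multiplicities (the geometric multiplicity of λ is n − rank(A − λI), which equals the number of Jordan blocks for λ):
  λ = 5: algebraic multiplicity = 4, geometric multiplicity = 3

Determining the block sizes for each eigenvalue:
  λ = 5: 3 blocks summing to 4 forces exactly one block of size 2 and the rest size 1 → block sizes [2, 1, 1]

Assembling the blocks gives a Jordan form
J =
  [5, 1, 0, 0]
  [0, 5, 0, 0]
  [0, 0, 5, 0]
  [0, 0, 0, 5]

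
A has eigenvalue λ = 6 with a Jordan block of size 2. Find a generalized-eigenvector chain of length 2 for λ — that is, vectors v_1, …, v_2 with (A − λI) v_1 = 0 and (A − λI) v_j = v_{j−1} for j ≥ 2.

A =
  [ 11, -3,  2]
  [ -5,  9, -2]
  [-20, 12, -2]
A Jordan chain for λ = 6 of length 2:
v_1 = (5, -5, -20)ᵀ
v_2 = (1, 0, 0)ᵀ

Let N = A − (6)·I. We want v_2 with N^2 v_2 = 0 but N^1 v_2 ≠ 0; then v_{j-1} := N · v_j for j = 2, …, 2.

Pick v_2 = (1, 0, 0)ᵀ.
Then v_1 = N · v_2 = (5, -5, -20)ᵀ.

Sanity check: (A − (6)·I) v_1 = (0, 0, 0)ᵀ = 0. ✓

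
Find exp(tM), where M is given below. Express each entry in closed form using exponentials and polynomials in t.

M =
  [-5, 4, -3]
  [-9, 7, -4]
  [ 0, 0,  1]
e^{tM} =
  [-6*t*exp(t) + exp(t), 4*t*exp(t), t^2*exp(t) - 3*t*exp(t)]
  [-9*t*exp(t), 6*t*exp(t) + exp(t), 3*t^2*exp(t)/2 - 4*t*exp(t)]
  [0, 0, exp(t)]

Strategy: write M = P · J · P⁻¹ where J is a Jordan canonical form, so e^{tM} = P · e^{tJ} · P⁻¹, and e^{tJ} can be computed block-by-block.

M has Jordan form
J =
  [1, 1, 0]
  [0, 1, 1]
  [0, 0, 1]
(up to reordering of blocks).

Per-block formulas:
  For a 3×3 Jordan block J_3(1): exp(t · J_3(1)) = e^(1t)·(I + t·N + (t^2/2)·N^2), where N is the 3×3 nilpotent shift.

After assembling e^{tJ} and conjugating by P, we get:

e^{tM} =
  [-6*t*exp(t) + exp(t), 4*t*exp(t), t^2*exp(t) - 3*t*exp(t)]
  [-9*t*exp(t), 6*t*exp(t) + exp(t), 3*t^2*exp(t)/2 - 4*t*exp(t)]
  [0, 0, exp(t)]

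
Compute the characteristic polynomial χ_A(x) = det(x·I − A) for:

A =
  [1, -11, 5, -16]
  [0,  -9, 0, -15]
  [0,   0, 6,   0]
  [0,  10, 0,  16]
x^4 - 14*x^3 + 61*x^2 - 84*x + 36

Expanding det(x·I − A) (e.g. by cofactor expansion or by noting that A is similar to its Jordan form J, which has the same characteristic polynomial as A) gives
  χ_A(x) = x^4 - 14*x^3 + 61*x^2 - 84*x + 36
which factors as (x - 6)^2*(x - 1)^2. The eigenvalues (with algebraic multiplicities) are λ = 1 with multiplicity 2, λ = 6 with multiplicity 2.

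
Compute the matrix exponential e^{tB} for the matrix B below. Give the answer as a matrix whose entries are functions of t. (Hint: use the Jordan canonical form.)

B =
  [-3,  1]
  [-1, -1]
e^{tB} =
  [-t*exp(-2*t) + exp(-2*t), t*exp(-2*t)]
  [-t*exp(-2*t), t*exp(-2*t) + exp(-2*t)]

Strategy: write B = P · J · P⁻¹ where J is a Jordan canonical form, so e^{tB} = P · e^{tJ} · P⁻¹, and e^{tJ} can be computed block-by-block.

B has Jordan form
J =
  [-2,  1]
  [ 0, -2]
(up to reordering of blocks).

Per-block formulas:
  For a 2×2 Jordan block J_2(-2): exp(t · J_2(-2)) = e^(-2t)·(I + t·N), where N is the 2×2 nilpotent shift.

After assembling e^{tJ} and conjugating by P, we get:

e^{tB} =
  [-t*exp(-2*t) + exp(-2*t), t*exp(-2*t)]
  [-t*exp(-2*t), t*exp(-2*t) + exp(-2*t)]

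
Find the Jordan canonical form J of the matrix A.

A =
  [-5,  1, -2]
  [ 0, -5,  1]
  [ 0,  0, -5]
J_3(-5)

The characteristic polynomial is
  det(x·I − A) = x^3 + 15*x^2 + 75*x + 125 = (x + 5)^3

Eigenvalues and multiplicities (the geometric multiplicity of λ is n − rank(A − λI), which equals the number of Jordan blocks for λ):
  λ = -5: algebraic multiplicity = 3, geometric multiplicity = 1

Determining the block sizes for each eigenvalue:
  λ = -5: one block (gm = 1), so the single block has size am = 3 → block sizes [3]

Assembling the blocks gives a Jordan form
J =
  [-5,  1,  0]
  [ 0, -5,  1]
  [ 0,  0, -5]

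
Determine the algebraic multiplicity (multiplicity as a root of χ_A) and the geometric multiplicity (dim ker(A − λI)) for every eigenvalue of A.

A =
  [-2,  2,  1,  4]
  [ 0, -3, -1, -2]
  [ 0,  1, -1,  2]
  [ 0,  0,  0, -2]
λ = -2: alg = 4, geom = 2

Step 1 — factor the characteristic polynomial to read off the algebraic multiplicities:
  χ_A(x) = (x + 2)^4

Step 2 — compute geometric multiplicities via the rank-nullity identity g(λ) = n − rank(A − λI):
  rank(A − (-2)·I) = 2, so dim ker(A − (-2)·I) = n − 2 = 2

Summary:
  λ = -2: algebraic multiplicity = 4, geometric multiplicity = 2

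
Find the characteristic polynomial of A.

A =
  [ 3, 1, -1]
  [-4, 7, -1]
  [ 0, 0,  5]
x^3 - 15*x^2 + 75*x - 125

Expanding det(x·I − A) (e.g. by cofactor expansion or by noting that A is similar to its Jordan form J, which has the same characteristic polynomial as A) gives
  χ_A(x) = x^3 - 15*x^2 + 75*x - 125
which factors as (x - 5)^3. The eigenvalues (with algebraic multiplicities) are λ = 5 with multiplicity 3.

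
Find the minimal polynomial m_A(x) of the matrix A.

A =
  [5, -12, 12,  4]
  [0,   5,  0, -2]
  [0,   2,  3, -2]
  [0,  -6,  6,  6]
x^3 - 14*x^2 + 63*x - 90

The characteristic polynomial is χ_A(x) = (x - 6)*(x - 5)^2*(x - 3), so the eigenvalues are known. The minimal polynomial is
  m_A(x) = Π_λ (x − λ)^{k_λ}
where k_λ is the size of the *largest* Jordan block for λ (equivalently, the smallest k with (A − λI)^k v = 0 for every generalised eigenvector v of λ).

  λ = 3: largest Jordan block has size 1, contributing (x − 3)
  λ = 5: largest Jordan block has size 1, contributing (x − 5)
  λ = 6: largest Jordan block has size 1, contributing (x − 6)

So m_A(x) = (x - 6)*(x - 5)*(x - 3) = x^3 - 14*x^2 + 63*x - 90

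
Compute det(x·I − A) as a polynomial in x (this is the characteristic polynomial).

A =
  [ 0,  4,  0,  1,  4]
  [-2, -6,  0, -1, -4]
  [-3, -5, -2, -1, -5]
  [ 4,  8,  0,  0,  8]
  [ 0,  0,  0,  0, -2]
x^5 + 10*x^4 + 40*x^3 + 80*x^2 + 80*x + 32

Expanding det(x·I − A) (e.g. by cofactor expansion or by noting that A is similar to its Jordan form J, which has the same characteristic polynomial as A) gives
  χ_A(x) = x^5 + 10*x^4 + 40*x^3 + 80*x^2 + 80*x + 32
which factors as (x + 2)^5. The eigenvalues (with algebraic multiplicities) are λ = -2 with multiplicity 5.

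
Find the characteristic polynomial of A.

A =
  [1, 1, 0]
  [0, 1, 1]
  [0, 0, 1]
x^3 - 3*x^2 + 3*x - 1

Expanding det(x·I − A) (e.g. by cofactor expansion or by noting that A is similar to its Jordan form J, which has the same characteristic polynomial as A) gives
  χ_A(x) = x^3 - 3*x^2 + 3*x - 1
which factors as (x - 1)^3. The eigenvalues (with algebraic multiplicities) are λ = 1 with multiplicity 3.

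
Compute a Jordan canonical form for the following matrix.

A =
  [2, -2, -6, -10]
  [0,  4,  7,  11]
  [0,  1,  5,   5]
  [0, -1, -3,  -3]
J_3(2) ⊕ J_1(2)

The characteristic polynomial is
  det(x·I − A) = x^4 - 8*x^3 + 24*x^2 - 32*x + 16 = (x - 2)^4

Eigenvalues and multiplicities (the geometric multiplicity of λ is n − rank(A − λI), which equals the number of Jordan blocks for λ):
  λ = 2: algebraic multiplicity = 4, geometric multiplicity = 2

Determining the block sizes for each eigenvalue:
  λ = 2: with am = 4 and gm = 2, the partition is not yet determined (e.g. several partitions of 4 into 2 parts exist). Let N = A − (2)·I. Computing rank(N^1) = 2, rank(N^2) = 1, rank(N^3) = 0; the number of blocks of size ≥ j is rank(N^{j−1}) − rank(N^j), giving [2, 1, 1]. So we have 1 block(s) of size 3, 1 block(s) of size 1 → block sizes [3, 1]

Assembling the blocks gives a Jordan form
J =
  [2, 1, 0, 0]
  [0, 2, 1, 0]
  [0, 0, 2, 0]
  [0, 0, 0, 2]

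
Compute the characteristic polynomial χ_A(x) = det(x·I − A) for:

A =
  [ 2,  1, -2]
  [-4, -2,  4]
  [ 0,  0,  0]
x^3

Expanding det(x·I − A) (e.g. by cofactor expansion or by noting that A is similar to its Jordan form J, which has the same characteristic polynomial as A) gives
  χ_A(x) = x^3
which factors as x^3. The eigenvalues (with algebraic multiplicities) are λ = 0 with multiplicity 3.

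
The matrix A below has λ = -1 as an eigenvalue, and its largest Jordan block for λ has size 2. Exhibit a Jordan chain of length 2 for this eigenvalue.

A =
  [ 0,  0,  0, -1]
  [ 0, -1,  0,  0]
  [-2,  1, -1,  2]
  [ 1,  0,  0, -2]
A Jordan chain for λ = -1 of length 2:
v_1 = (1, 0, -2, 1)ᵀ
v_2 = (1, 0, 0, 0)ᵀ

Let N = A − (-1)·I. We want v_2 with N^2 v_2 = 0 but N^1 v_2 ≠ 0; then v_{j-1} := N · v_j for j = 2, …, 2.

Pick v_2 = (1, 0, 0, 0)ᵀ.
Then v_1 = N · v_2 = (1, 0, -2, 1)ᵀ.

Sanity check: (A − (-1)·I) v_1 = (0, 0, 0, 0)ᵀ = 0. ✓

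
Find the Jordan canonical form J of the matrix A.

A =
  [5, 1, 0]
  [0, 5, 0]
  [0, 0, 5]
J_2(5) ⊕ J_1(5)

The characteristic polynomial is
  det(x·I − A) = x^3 - 15*x^2 + 75*x - 125 = (x - 5)^3

Eigenvalues and multiplicities (the geometric multiplicity of λ is n − rank(A − λI), which equals the number of Jordan blocks for λ):
  λ = 5: algebraic multiplicity = 3, geometric multiplicity = 2

Determining the block sizes for each eigenvalue:
  λ = 5: 2 blocks summing to 3 forces exactly one block of size 2 and the rest size 1 → block sizes [2, 1]

Assembling the blocks gives a Jordan form
J =
  [5, 1, 0]
  [0, 5, 0]
  [0, 0, 5]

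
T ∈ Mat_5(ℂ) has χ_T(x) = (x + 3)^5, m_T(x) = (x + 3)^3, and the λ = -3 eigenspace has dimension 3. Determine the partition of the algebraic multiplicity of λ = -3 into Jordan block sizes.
Block sizes for λ = -3: [3, 1, 1]

Step 1 — from the characteristic polynomial, algebraic multiplicity of λ = -3 is 5. From dim ker(T − (-3)·I) = 3, there are exactly 3 Jordan blocks for λ = -3.
Step 2 — from the minimal polynomial, the factor (x + 3)^3 tells us the largest block for λ = -3 has size 3.
Step 3 — with total size 5, 3 blocks, and largest block 3, the block sizes (in nonincreasing order) are [3, 1, 1].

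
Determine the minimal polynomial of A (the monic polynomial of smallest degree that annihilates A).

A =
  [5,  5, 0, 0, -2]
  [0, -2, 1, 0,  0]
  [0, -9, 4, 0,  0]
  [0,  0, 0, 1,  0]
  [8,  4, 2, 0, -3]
x^3 - 3*x^2 + 3*x - 1

The characteristic polynomial is χ_A(x) = (x - 1)^5, so the eigenvalues are known. The minimal polynomial is
  m_A(x) = Π_λ (x − λ)^{k_λ}
where k_λ is the size of the *largest* Jordan block for λ (equivalently, the smallest k with (A − λI)^k v = 0 for every generalised eigenvector v of λ).

  λ = 1: largest Jordan block has size 3, contributing (x − 1)^3

So m_A(x) = (x - 1)^3 = x^3 - 3*x^2 + 3*x - 1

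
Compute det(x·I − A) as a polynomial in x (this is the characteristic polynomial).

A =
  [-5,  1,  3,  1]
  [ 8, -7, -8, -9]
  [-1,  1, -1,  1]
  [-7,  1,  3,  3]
x^4 + 10*x^3 + 24*x^2 - 32*x - 128

Expanding det(x·I − A) (e.g. by cofactor expansion or by noting that A is similar to its Jordan form J, which has the same characteristic polynomial as A) gives
  χ_A(x) = x^4 + 10*x^3 + 24*x^2 - 32*x - 128
which factors as (x - 2)*(x + 4)^3. The eigenvalues (with algebraic multiplicities) are λ = -4 with multiplicity 3, λ = 2 with multiplicity 1.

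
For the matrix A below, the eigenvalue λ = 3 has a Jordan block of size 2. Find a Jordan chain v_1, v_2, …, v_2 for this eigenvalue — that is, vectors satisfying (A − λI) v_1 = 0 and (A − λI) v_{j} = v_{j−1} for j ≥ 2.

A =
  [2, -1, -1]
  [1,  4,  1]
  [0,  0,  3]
A Jordan chain for λ = 3 of length 2:
v_1 = (-1, 1, 0)ᵀ
v_2 = (1, 0, 0)ᵀ

Let N = A − (3)·I. We want v_2 with N^2 v_2 = 0 but N^1 v_2 ≠ 0; then v_{j-1} := N · v_j for j = 2, …, 2.

Pick v_2 = (1, 0, 0)ᵀ.
Then v_1 = N · v_2 = (-1, 1, 0)ᵀ.

Sanity check: (A − (3)·I) v_1 = (0, 0, 0)ᵀ = 0. ✓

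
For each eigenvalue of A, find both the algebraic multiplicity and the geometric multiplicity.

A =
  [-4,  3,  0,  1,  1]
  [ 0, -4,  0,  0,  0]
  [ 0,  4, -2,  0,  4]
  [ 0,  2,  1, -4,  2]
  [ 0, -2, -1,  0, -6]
λ = -4: alg = 5, geom = 3

Step 1 — factor the characteristic polynomial to read off the algebraic multiplicities:
  χ_A(x) = (x + 4)^5

Step 2 — compute geometric multiplicities via the rank-nullity identity g(λ) = n − rank(A − λI):
  rank(A − (-4)·I) = 2, so dim ker(A − (-4)·I) = n − 2 = 3

Summary:
  λ = -4: algebraic multiplicity = 5, geometric multiplicity = 3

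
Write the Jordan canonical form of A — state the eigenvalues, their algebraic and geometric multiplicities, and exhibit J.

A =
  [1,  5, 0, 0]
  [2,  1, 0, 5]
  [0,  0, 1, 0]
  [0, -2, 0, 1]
J_3(1) ⊕ J_1(1)

The characteristic polynomial is
  det(x·I − A) = x^4 - 4*x^3 + 6*x^2 - 4*x + 1 = (x - 1)^4

Eigenvalues and multiplicities (the geometric multiplicity of λ is n − rank(A − λI), which equals the number of Jordan blocks for λ):
  λ = 1: algebraic multiplicity = 4, geometric multiplicity = 2

Determining the block sizes for each eigenvalue:
  λ = 1: with am = 4 and gm = 2, the partition is not yet determined (e.g. several partitions of 4 into 2 parts exist). Let N = A − (1)·I. Computing rank(N^1) = 2, rank(N^2) = 1, rank(N^3) = 0; the number of blocks of size ≥ j is rank(N^{j−1}) − rank(N^j), giving [2, 1, 1]. So we have 1 block(s) of size 3, 1 block(s) of size 1 → block sizes [3, 1]

Assembling the blocks gives a Jordan form
J =
  [1, 1, 0, 0]
  [0, 1, 1, 0]
  [0, 0, 1, 0]
  [0, 0, 0, 1]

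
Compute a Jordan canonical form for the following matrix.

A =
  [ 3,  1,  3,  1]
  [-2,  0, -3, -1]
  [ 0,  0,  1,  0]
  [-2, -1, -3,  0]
J_2(1) ⊕ J_1(1) ⊕ J_1(1)

The characteristic polynomial is
  det(x·I − A) = x^4 - 4*x^3 + 6*x^2 - 4*x + 1 = (x - 1)^4

Eigenvalues and multiplicities (the geometric multiplicity of λ is n − rank(A − λI), which equals the number of Jordan blocks for λ):
  λ = 1: algebraic multiplicity = 4, geometric multiplicity = 3

Determining the block sizes for each eigenvalue:
  λ = 1: 3 blocks summing to 4 forces exactly one block of size 2 and the rest size 1 → block sizes [2, 1, 1]

Assembling the blocks gives a Jordan form
J =
  [1, 1, 0, 0]
  [0, 1, 0, 0]
  [0, 0, 1, 0]
  [0, 0, 0, 1]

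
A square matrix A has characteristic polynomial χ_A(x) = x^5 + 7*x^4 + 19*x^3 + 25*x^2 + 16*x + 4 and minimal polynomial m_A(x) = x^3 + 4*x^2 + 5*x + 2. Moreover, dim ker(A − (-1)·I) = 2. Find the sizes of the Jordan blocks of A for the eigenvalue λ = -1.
Block sizes for λ = -1: [2, 1]

Step 1 — from the characteristic polynomial, algebraic multiplicity of λ = -1 is 3. From dim ker(A − (-1)·I) = 2, there are exactly 2 Jordan blocks for λ = -1.
Step 2 — from the minimal polynomial, the factor (x + 1)^2 tells us the largest block for λ = -1 has size 2.
Step 3 — with total size 3, 2 blocks, and largest block 2, the block sizes (in nonincreasing order) are [2, 1].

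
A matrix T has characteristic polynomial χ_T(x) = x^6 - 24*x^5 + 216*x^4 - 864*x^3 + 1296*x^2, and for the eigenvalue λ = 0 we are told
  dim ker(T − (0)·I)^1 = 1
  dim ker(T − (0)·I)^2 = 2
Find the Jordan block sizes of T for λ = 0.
Block sizes for λ = 0: [2]

From the dimensions of kernels of powers, the number of Jordan blocks of size at least j is d_j − d_{j−1} where d_j = dim ker(N^j) (with d_0 = 0). Computing the differences gives [1, 1].
The number of blocks of size exactly k is (#blocks of size ≥ k) − (#blocks of size ≥ k + 1), so the partition is: 1 block(s) of size 2.
In nonincreasing order the block sizes are [2].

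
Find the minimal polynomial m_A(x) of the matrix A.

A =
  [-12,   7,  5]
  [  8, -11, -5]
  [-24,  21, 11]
x^2 + 8*x + 16

The characteristic polynomial is χ_A(x) = (x + 4)^3, so the eigenvalues are known. The minimal polynomial is
  m_A(x) = Π_λ (x − λ)^{k_λ}
where k_λ is the size of the *largest* Jordan block for λ (equivalently, the smallest k with (A − λI)^k v = 0 for every generalised eigenvector v of λ).

  λ = -4: largest Jordan block has size 2, contributing (x + 4)^2

So m_A(x) = (x + 4)^2 = x^2 + 8*x + 16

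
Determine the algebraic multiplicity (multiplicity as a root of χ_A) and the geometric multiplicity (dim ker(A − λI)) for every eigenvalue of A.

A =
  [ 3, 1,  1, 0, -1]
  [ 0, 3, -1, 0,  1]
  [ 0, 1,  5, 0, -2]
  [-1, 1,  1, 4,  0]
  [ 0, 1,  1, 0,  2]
λ = 3: alg = 3, geom = 2; λ = 4: alg = 2, geom = 2

Step 1 — factor the characteristic polynomial to read off the algebraic multiplicities:
  χ_A(x) = (x - 4)^2*(x - 3)^3

Step 2 — compute geometric multiplicities via the rank-nullity identity g(λ) = n − rank(A − λI):
  rank(A − (3)·I) = 3, so dim ker(A − (3)·I) = n − 3 = 2
  rank(A − (4)·I) = 3, so dim ker(A − (4)·I) = n − 3 = 2

Summary:
  λ = 3: algebraic multiplicity = 3, geometric multiplicity = 2
  λ = 4: algebraic multiplicity = 2, geometric multiplicity = 2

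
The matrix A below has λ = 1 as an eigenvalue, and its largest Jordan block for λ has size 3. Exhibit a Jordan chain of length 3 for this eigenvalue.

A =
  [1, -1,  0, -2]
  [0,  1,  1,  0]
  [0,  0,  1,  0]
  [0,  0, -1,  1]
A Jordan chain for λ = 1 of length 3:
v_1 = (1, 0, 0, 0)ᵀ
v_2 = (0, 1, 0, -1)ᵀ
v_3 = (0, 0, 1, 0)ᵀ

Let N = A − (1)·I. We want v_3 with N^3 v_3 = 0 but N^2 v_3 ≠ 0; then v_{j-1} := N · v_j for j = 3, …, 2.

Pick v_3 = (0, 0, 1, 0)ᵀ.
Then v_2 = N · v_3 = (0, 1, 0, -1)ᵀ.
Then v_1 = N · v_2 = (1, 0, 0, 0)ᵀ.

Sanity check: (A − (1)·I) v_1 = (0, 0, 0, 0)ᵀ = 0. ✓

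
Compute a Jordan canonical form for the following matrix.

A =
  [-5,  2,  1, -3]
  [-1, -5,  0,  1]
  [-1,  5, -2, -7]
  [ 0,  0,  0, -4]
J_3(-4) ⊕ J_1(-4)

The characteristic polynomial is
  det(x·I − A) = x^4 + 16*x^3 + 96*x^2 + 256*x + 256 = (x + 4)^4

Eigenvalues and multiplicities (the geometric multiplicity of λ is n − rank(A − λI), which equals the number of Jordan blocks for λ):
  λ = -4: algebraic multiplicity = 4, geometric multiplicity = 2

Determining the block sizes for each eigenvalue:
  λ = -4: with am = 4 and gm = 2, the partition is not yet determined (e.g. several partitions of 4 into 2 parts exist). Let N = A − (-4)·I. Computing rank(N^1) = 2, rank(N^2) = 1, rank(N^3) = 0; the number of blocks of size ≥ j is rank(N^{j−1}) − rank(N^j), giving [2, 1, 1]. So we have 1 block(s) of size 3, 1 block(s) of size 1 → block sizes [3, 1]

Assembling the blocks gives a Jordan form
J =
  [-4,  1,  0,  0]
  [ 0, -4,  1,  0]
  [ 0,  0, -4,  0]
  [ 0,  0,  0, -4]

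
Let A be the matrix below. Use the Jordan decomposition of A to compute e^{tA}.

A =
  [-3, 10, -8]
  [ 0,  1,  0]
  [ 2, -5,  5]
e^{tA} =
  [-4*t*exp(t) + exp(t), 10*t*exp(t), -8*t*exp(t)]
  [0, exp(t), 0]
  [2*t*exp(t), -5*t*exp(t), 4*t*exp(t) + exp(t)]

Strategy: write A = P · J · P⁻¹ where J is a Jordan canonical form, so e^{tA} = P · e^{tJ} · P⁻¹, and e^{tJ} can be computed block-by-block.

A has Jordan form
J =
  [1, 1, 0]
  [0, 1, 0]
  [0, 0, 1]
(up to reordering of blocks).

Per-block formulas:
  For a 2×2 Jordan block J_2(1): exp(t · J_2(1)) = e^(1t)·(I + t·N), where N is the 2×2 nilpotent shift.
  For a 1×1 block at λ = 1: exp(t · [1]) = [e^(1t)].

After assembling e^{tJ} and conjugating by P, we get:

e^{tA} =
  [-4*t*exp(t) + exp(t), 10*t*exp(t), -8*t*exp(t)]
  [0, exp(t), 0]
  [2*t*exp(t), -5*t*exp(t), 4*t*exp(t) + exp(t)]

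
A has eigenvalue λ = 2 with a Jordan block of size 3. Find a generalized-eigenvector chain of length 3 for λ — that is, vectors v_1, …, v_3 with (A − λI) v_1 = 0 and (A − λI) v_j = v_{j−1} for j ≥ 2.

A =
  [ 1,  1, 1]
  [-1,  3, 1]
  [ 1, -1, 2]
A Jordan chain for λ = 2 of length 3:
v_1 = (1, 1, 0)ᵀ
v_2 = (-1, -1, 1)ᵀ
v_3 = (1, 0, 0)ᵀ

Let N = A − (2)·I. We want v_3 with N^3 v_3 = 0 but N^2 v_3 ≠ 0; then v_{j-1} := N · v_j for j = 3, …, 2.

Pick v_3 = (1, 0, 0)ᵀ.
Then v_2 = N · v_3 = (-1, -1, 1)ᵀ.
Then v_1 = N · v_2 = (1, 1, 0)ᵀ.

Sanity check: (A − (2)·I) v_1 = (0, 0, 0)ᵀ = 0. ✓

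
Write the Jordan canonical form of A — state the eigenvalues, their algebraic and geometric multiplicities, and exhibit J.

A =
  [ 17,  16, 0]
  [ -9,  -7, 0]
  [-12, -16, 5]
J_2(5) ⊕ J_1(5)

The characteristic polynomial is
  det(x·I − A) = x^3 - 15*x^2 + 75*x - 125 = (x - 5)^3

Eigenvalues and multiplicities (the geometric multiplicity of λ is n − rank(A − λI), which equals the number of Jordan blocks for λ):
  λ = 5: algebraic multiplicity = 3, geometric multiplicity = 2

Determining the block sizes for each eigenvalue:
  λ = 5: 2 blocks summing to 3 forces exactly one block of size 2 and the rest size 1 → block sizes [2, 1]

Assembling the blocks gives a Jordan form
J =
  [5, 1, 0]
  [0, 5, 0]
  [0, 0, 5]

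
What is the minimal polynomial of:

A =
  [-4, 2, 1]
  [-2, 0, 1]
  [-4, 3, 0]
x^3 + 4*x^2 + 5*x + 2

The characteristic polynomial is χ_A(x) = (x + 1)^2*(x + 2), so the eigenvalues are known. The minimal polynomial is
  m_A(x) = Π_λ (x − λ)^{k_λ}
where k_λ is the size of the *largest* Jordan block for λ (equivalently, the smallest k with (A − λI)^k v = 0 for every generalised eigenvector v of λ).

  λ = -2: largest Jordan block has size 1, contributing (x + 2)
  λ = -1: largest Jordan block has size 2, contributing (x + 1)^2

So m_A(x) = (x + 1)^2*(x + 2) = x^3 + 4*x^2 + 5*x + 2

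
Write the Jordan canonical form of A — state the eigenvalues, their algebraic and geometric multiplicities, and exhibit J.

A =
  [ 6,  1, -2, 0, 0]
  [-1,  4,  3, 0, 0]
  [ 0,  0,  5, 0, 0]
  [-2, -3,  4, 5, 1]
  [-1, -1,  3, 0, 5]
J_3(5) ⊕ J_2(5)

The characteristic polynomial is
  det(x·I − A) = x^5 - 25*x^4 + 250*x^3 - 1250*x^2 + 3125*x - 3125 = (x - 5)^5

Eigenvalues and multiplicities (the geometric multiplicity of λ is n − rank(A − λI), which equals the number of Jordan blocks for λ):
  λ = 5: algebraic multiplicity = 5, geometric multiplicity = 2

Determining the block sizes for each eigenvalue:
  λ = 5: with am = 5 and gm = 2, the partition is not yet determined (e.g. several partitions of 5 into 2 parts exist). Let N = A − (5)·I. Computing rank(N^1) = 3, rank(N^2) = 1, rank(N^3) = 0; the number of blocks of size ≥ j is rank(N^{j−1}) − rank(N^j), giving [2, 2, 1]. So we have 1 block(s) of size 3, 1 block(s) of size 2 → block sizes [3, 2]

Assembling the blocks gives a Jordan form
J =
  [5, 1, 0, 0, 0]
  [0, 5, 1, 0, 0]
  [0, 0, 5, 0, 0]
  [0, 0, 0, 5, 1]
  [0, 0, 0, 0, 5]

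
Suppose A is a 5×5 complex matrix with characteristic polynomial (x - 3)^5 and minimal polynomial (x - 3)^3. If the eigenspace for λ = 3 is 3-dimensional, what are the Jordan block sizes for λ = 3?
Block sizes for λ = 3: [3, 1, 1]

Step 1 — from the characteristic polynomial, algebraic multiplicity of λ = 3 is 5. From dim ker(A − (3)·I) = 3, there are exactly 3 Jordan blocks for λ = 3.
Step 2 — from the minimal polynomial, the factor (x − 3)^3 tells us the largest block for λ = 3 has size 3.
Step 3 — with total size 5, 3 blocks, and largest block 3, the block sizes (in nonincreasing order) are [3, 1, 1].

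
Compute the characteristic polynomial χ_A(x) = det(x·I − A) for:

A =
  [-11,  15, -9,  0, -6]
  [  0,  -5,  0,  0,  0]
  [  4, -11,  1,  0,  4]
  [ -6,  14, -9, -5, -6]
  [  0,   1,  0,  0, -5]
x^5 + 25*x^4 + 250*x^3 + 1250*x^2 + 3125*x + 3125

Expanding det(x·I − A) (e.g. by cofactor expansion or by noting that A is similar to its Jordan form J, which has the same characteristic polynomial as A) gives
  χ_A(x) = x^5 + 25*x^4 + 250*x^3 + 1250*x^2 + 3125*x + 3125
which factors as (x + 5)^5. The eigenvalues (with algebraic multiplicities) are λ = -5 with multiplicity 5.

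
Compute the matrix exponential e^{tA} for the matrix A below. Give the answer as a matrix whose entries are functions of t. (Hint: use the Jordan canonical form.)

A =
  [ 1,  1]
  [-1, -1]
e^{tA} =
  [t + 1, t]
  [-t, 1 - t]

Strategy: write A = P · J · P⁻¹ where J is a Jordan canonical form, so e^{tA} = P · e^{tJ} · P⁻¹, and e^{tJ} can be computed block-by-block.

A has Jordan form
J =
  [0, 1]
  [0, 0]
(up to reordering of blocks).

Per-block formulas:
  For a 2×2 Jordan block J_2(0): exp(t · J_2(0)) = e^(0t)·(I + t·N), where N is the 2×2 nilpotent shift.

After assembling e^{tJ} and conjugating by P, we get:

e^{tA} =
  [t + 1, t]
  [-t, 1 - t]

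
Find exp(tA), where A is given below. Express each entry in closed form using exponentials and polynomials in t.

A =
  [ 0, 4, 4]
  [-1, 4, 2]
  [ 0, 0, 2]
e^{tA} =
  [-2*t*exp(2*t) + exp(2*t), 4*t*exp(2*t), 4*t*exp(2*t)]
  [-t*exp(2*t), 2*t*exp(2*t) + exp(2*t), 2*t*exp(2*t)]
  [0, 0, exp(2*t)]

Strategy: write A = P · J · P⁻¹ where J is a Jordan canonical form, so e^{tA} = P · e^{tJ} · P⁻¹, and e^{tJ} can be computed block-by-block.

A has Jordan form
J =
  [2, 1, 0]
  [0, 2, 0]
  [0, 0, 2]
(up to reordering of blocks).

Per-block formulas:
  For a 1×1 block at λ = 2: exp(t · [2]) = [e^(2t)].
  For a 2×2 Jordan block J_2(2): exp(t · J_2(2)) = e^(2t)·(I + t·N), where N is the 2×2 nilpotent shift.

After assembling e^{tJ} and conjugating by P, we get:

e^{tA} =
  [-2*t*exp(2*t) + exp(2*t), 4*t*exp(2*t), 4*t*exp(2*t)]
  [-t*exp(2*t), 2*t*exp(2*t) + exp(2*t), 2*t*exp(2*t)]
  [0, 0, exp(2*t)]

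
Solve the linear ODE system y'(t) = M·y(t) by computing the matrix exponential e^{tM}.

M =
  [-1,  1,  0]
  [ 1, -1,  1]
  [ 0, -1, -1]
e^{tM} =
  [t^2*exp(-t)/2 + exp(-t), t*exp(-t), t^2*exp(-t)/2]
  [t*exp(-t), exp(-t), t*exp(-t)]
  [-t^2*exp(-t)/2, -t*exp(-t), -t^2*exp(-t)/2 + exp(-t)]

Strategy: write M = P · J · P⁻¹ where J is a Jordan canonical form, so e^{tM} = P · e^{tJ} · P⁻¹, and e^{tJ} can be computed block-by-block.

M has Jordan form
J =
  [-1,  1,  0]
  [ 0, -1,  1]
  [ 0,  0, -1]
(up to reordering of blocks).

Per-block formulas:
  For a 3×3 Jordan block J_3(-1): exp(t · J_3(-1)) = e^(-1t)·(I + t·N + (t^2/2)·N^2), where N is the 3×3 nilpotent shift.

After assembling e^{tJ} and conjugating by P, we get:

e^{tM} =
  [t^2*exp(-t)/2 + exp(-t), t*exp(-t), t^2*exp(-t)/2]
  [t*exp(-t), exp(-t), t*exp(-t)]
  [-t^2*exp(-t)/2, -t*exp(-t), -t^2*exp(-t)/2 + exp(-t)]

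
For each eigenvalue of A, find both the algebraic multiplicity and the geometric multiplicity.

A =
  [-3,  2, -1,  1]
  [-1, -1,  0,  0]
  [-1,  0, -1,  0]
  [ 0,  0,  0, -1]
λ = -2: alg = 2, geom = 1; λ = -1: alg = 2, geom = 2

Step 1 — factor the characteristic polynomial to read off the algebraic multiplicities:
  χ_A(x) = (x + 1)^2*(x + 2)^2

Step 2 — compute geometric multiplicities via the rank-nullity identity g(λ) = n − rank(A − λI):
  rank(A − (-2)·I) = 3, so dim ker(A − (-2)·I) = n − 3 = 1
  rank(A − (-1)·I) = 2, so dim ker(A − (-1)·I) = n − 2 = 2

Summary:
  λ = -2: algebraic multiplicity = 2, geometric multiplicity = 1
  λ = -1: algebraic multiplicity = 2, geometric multiplicity = 2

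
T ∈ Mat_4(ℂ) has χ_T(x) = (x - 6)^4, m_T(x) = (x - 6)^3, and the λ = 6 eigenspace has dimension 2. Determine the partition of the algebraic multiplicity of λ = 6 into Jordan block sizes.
Block sizes for λ = 6: [3, 1]

Step 1 — from the characteristic polynomial, algebraic multiplicity of λ = 6 is 4. From dim ker(T − (6)·I) = 2, there are exactly 2 Jordan blocks for λ = 6.
Step 2 — from the minimal polynomial, the factor (x − 6)^3 tells us the largest block for λ = 6 has size 3.
Step 3 — with total size 4, 2 blocks, and largest block 3, the block sizes (in nonincreasing order) are [3, 1].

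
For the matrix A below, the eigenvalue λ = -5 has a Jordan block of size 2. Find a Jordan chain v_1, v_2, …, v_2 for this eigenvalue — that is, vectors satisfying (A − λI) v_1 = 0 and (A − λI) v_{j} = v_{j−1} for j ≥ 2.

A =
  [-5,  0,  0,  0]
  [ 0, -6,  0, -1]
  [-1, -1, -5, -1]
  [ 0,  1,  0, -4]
A Jordan chain for λ = -5 of length 2:
v_1 = (0, 0, -1, 0)ᵀ
v_2 = (1, 0, 0, 0)ᵀ

Let N = A − (-5)·I. We want v_2 with N^2 v_2 = 0 but N^1 v_2 ≠ 0; then v_{j-1} := N · v_j for j = 2, …, 2.

Pick v_2 = (1, 0, 0, 0)ᵀ.
Then v_1 = N · v_2 = (0, 0, -1, 0)ᵀ.

Sanity check: (A − (-5)·I) v_1 = (0, 0, 0, 0)ᵀ = 0. ✓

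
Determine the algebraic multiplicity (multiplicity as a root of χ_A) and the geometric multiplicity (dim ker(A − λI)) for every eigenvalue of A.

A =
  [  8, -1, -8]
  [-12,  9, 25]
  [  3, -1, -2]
λ = 5: alg = 3, geom = 1

Step 1 — factor the characteristic polynomial to read off the algebraic multiplicities:
  χ_A(x) = (x - 5)^3

Step 2 — compute geometric multiplicities via the rank-nullity identity g(λ) = n − rank(A − λI):
  rank(A − (5)·I) = 2, so dim ker(A − (5)·I) = n − 2 = 1

Summary:
  λ = 5: algebraic multiplicity = 3, geometric multiplicity = 1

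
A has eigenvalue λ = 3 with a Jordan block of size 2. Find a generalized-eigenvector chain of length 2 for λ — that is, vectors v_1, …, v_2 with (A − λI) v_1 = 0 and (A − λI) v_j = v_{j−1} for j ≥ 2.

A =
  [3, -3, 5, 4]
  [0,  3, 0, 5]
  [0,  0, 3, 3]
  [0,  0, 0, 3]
A Jordan chain for λ = 3 of length 2:
v_1 = (-3, 0, 0, 0)ᵀ
v_2 = (0, 1, 0, 0)ᵀ

Let N = A − (3)·I. We want v_2 with N^2 v_2 = 0 but N^1 v_2 ≠ 0; then v_{j-1} := N · v_j for j = 2, …, 2.

Pick v_2 = (0, 1, 0, 0)ᵀ.
Then v_1 = N · v_2 = (-3, 0, 0, 0)ᵀ.

Sanity check: (A − (3)·I) v_1 = (0, 0, 0, 0)ᵀ = 0. ✓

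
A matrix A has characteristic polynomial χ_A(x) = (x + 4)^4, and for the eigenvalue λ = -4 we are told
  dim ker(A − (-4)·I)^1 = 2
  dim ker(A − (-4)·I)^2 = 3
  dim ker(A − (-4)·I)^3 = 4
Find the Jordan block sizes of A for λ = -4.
Block sizes for λ = -4: [3, 1]

From the dimensions of kernels of powers, the number of Jordan blocks of size at least j is d_j − d_{j−1} where d_j = dim ker(N^j) (with d_0 = 0). Computing the differences gives [2, 1, 1].
The number of blocks of size exactly k is (#blocks of size ≥ k) − (#blocks of size ≥ k + 1), so the partition is: 1 block(s) of size 1, 1 block(s) of size 3.
In nonincreasing order the block sizes are [3, 1].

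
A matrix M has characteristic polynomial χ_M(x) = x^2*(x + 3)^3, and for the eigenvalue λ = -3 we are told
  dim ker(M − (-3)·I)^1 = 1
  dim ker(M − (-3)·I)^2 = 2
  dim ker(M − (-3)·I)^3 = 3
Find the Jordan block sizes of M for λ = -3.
Block sizes for λ = -3: [3]

From the dimensions of kernels of powers, the number of Jordan blocks of size at least j is d_j − d_{j−1} where d_j = dim ker(N^j) (with d_0 = 0). Computing the differences gives [1, 1, 1].
The number of blocks of size exactly k is (#blocks of size ≥ k) − (#blocks of size ≥ k + 1), so the partition is: 1 block(s) of size 3.
In nonincreasing order the block sizes are [3].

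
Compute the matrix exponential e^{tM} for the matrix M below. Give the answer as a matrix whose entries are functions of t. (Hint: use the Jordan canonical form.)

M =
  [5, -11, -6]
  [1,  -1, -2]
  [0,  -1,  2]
e^{tM} =
  [-t^2*exp(2*t) + 3*t*exp(2*t) + exp(2*t), 3*t^2*exp(2*t) - 11*t*exp(2*t), 2*t^2*exp(2*t) - 6*t*exp(2*t)]
  [t*exp(2*t), -3*t*exp(2*t) + exp(2*t), -2*t*exp(2*t)]
  [-t^2*exp(2*t)/2, 3*t^2*exp(2*t)/2 - t*exp(2*t), t^2*exp(2*t) + exp(2*t)]

Strategy: write M = P · J · P⁻¹ where J is a Jordan canonical form, so e^{tM} = P · e^{tJ} · P⁻¹, and e^{tJ} can be computed block-by-block.

M has Jordan form
J =
  [2, 1, 0]
  [0, 2, 1]
  [0, 0, 2]
(up to reordering of blocks).

Per-block formulas:
  For a 3×3 Jordan block J_3(2): exp(t · J_3(2)) = e^(2t)·(I + t·N + (t^2/2)·N^2), where N is the 3×3 nilpotent shift.

After assembling e^{tJ} and conjugating by P, we get:

e^{tM} =
  [-t^2*exp(2*t) + 3*t*exp(2*t) + exp(2*t), 3*t^2*exp(2*t) - 11*t*exp(2*t), 2*t^2*exp(2*t) - 6*t*exp(2*t)]
  [t*exp(2*t), -3*t*exp(2*t) + exp(2*t), -2*t*exp(2*t)]
  [-t^2*exp(2*t)/2, 3*t^2*exp(2*t)/2 - t*exp(2*t), t^2*exp(2*t) + exp(2*t)]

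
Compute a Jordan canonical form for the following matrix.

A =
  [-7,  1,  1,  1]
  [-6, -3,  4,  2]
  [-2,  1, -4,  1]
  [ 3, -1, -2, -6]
J_3(-5) ⊕ J_1(-5)

The characteristic polynomial is
  det(x·I − A) = x^4 + 20*x^3 + 150*x^2 + 500*x + 625 = (x + 5)^4

Eigenvalues and multiplicities (the geometric multiplicity of λ is n − rank(A − λI), which equals the number of Jordan blocks for λ):
  λ = -5: algebraic multiplicity = 4, geometric multiplicity = 2

Determining the block sizes for each eigenvalue:
  λ = -5: with am = 4 and gm = 2, the partition is not yet determined (e.g. several partitions of 4 into 2 parts exist). Let N = A − (-5)·I. Computing rank(N^1) = 2, rank(N^2) = 1, rank(N^3) = 0; the number of blocks of size ≥ j is rank(N^{j−1}) − rank(N^j), giving [2, 1, 1]. So we have 1 block(s) of size 3, 1 block(s) of size 1 → block sizes [3, 1]

Assembling the blocks gives a Jordan form
J =
  [-5,  1,  0,  0]
  [ 0, -5,  1,  0]
  [ 0,  0, -5,  0]
  [ 0,  0,  0, -5]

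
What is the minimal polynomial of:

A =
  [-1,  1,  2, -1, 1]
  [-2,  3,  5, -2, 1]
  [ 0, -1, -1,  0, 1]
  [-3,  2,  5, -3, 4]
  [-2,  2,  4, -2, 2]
x^2

The characteristic polynomial is χ_A(x) = x^5, so the eigenvalues are known. The minimal polynomial is
  m_A(x) = Π_λ (x − λ)^{k_λ}
where k_λ is the size of the *largest* Jordan block for λ (equivalently, the smallest k with (A − λI)^k v = 0 for every generalised eigenvector v of λ).

  λ = 0: largest Jordan block has size 2, contributing (x − 0)^2

So m_A(x) = x^2 = x^2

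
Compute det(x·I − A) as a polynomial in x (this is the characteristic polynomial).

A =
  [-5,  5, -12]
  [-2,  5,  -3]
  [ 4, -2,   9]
x^3 - 9*x^2 + 27*x - 27

Expanding det(x·I − A) (e.g. by cofactor expansion or by noting that A is similar to its Jordan form J, which has the same characteristic polynomial as A) gives
  χ_A(x) = x^3 - 9*x^2 + 27*x - 27
which factors as (x - 3)^3. The eigenvalues (with algebraic multiplicities) are λ = 3 with multiplicity 3.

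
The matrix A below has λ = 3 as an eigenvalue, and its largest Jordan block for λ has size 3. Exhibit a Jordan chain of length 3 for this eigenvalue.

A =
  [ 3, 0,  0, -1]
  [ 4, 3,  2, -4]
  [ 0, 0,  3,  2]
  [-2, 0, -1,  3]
A Jordan chain for λ = 3 of length 3:
v_1 = (2, 8, -4, 0)ᵀ
v_2 = (0, 4, 0, -2)ᵀ
v_3 = (1, 0, 0, 0)ᵀ

Let N = A − (3)·I. We want v_3 with N^3 v_3 = 0 but N^2 v_3 ≠ 0; then v_{j-1} := N · v_j for j = 3, …, 2.

Pick v_3 = (1, 0, 0, 0)ᵀ.
Then v_2 = N · v_3 = (0, 4, 0, -2)ᵀ.
Then v_1 = N · v_2 = (2, 8, -4, 0)ᵀ.

Sanity check: (A − (3)·I) v_1 = (0, 0, 0, 0)ᵀ = 0. ✓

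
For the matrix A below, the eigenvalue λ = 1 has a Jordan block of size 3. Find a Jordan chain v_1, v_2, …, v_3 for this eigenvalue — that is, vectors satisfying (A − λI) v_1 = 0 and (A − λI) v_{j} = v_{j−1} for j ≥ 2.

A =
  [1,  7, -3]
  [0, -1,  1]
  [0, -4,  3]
A Jordan chain for λ = 1 of length 3:
v_1 = (-2, 0, 0)ᵀ
v_2 = (7, -2, -4)ᵀ
v_3 = (0, 1, 0)ᵀ

Let N = A − (1)·I. We want v_3 with N^3 v_3 = 0 but N^2 v_3 ≠ 0; then v_{j-1} := N · v_j for j = 3, …, 2.

Pick v_3 = (0, 1, 0)ᵀ.
Then v_2 = N · v_3 = (7, -2, -4)ᵀ.
Then v_1 = N · v_2 = (-2, 0, 0)ᵀ.

Sanity check: (A − (1)·I) v_1 = (0, 0, 0)ᵀ = 0. ✓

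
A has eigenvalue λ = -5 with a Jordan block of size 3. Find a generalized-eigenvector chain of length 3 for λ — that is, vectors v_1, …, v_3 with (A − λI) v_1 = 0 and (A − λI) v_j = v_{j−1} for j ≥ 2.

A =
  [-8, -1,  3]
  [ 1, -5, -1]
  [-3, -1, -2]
A Jordan chain for λ = -5 of length 3:
v_1 = (-1, 0, -1)ᵀ
v_2 = (-3, 1, -3)ᵀ
v_3 = (1, 0, 0)ᵀ

Let N = A − (-5)·I. We want v_3 with N^3 v_3 = 0 but N^2 v_3 ≠ 0; then v_{j-1} := N · v_j for j = 3, …, 2.

Pick v_3 = (1, 0, 0)ᵀ.
Then v_2 = N · v_3 = (-3, 1, -3)ᵀ.
Then v_1 = N · v_2 = (-1, 0, -1)ᵀ.

Sanity check: (A − (-5)·I) v_1 = (0, 0, 0)ᵀ = 0. ✓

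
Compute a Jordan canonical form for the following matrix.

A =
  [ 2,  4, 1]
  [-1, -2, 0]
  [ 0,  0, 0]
J_3(0)

The characteristic polynomial is
  det(x·I − A) = x^3

Eigenvalues and multiplicities (the geometric multiplicity of λ is n − rank(A − λI), which equals the number of Jordan blocks for λ):
  λ = 0: algebraic multiplicity = 3, geometric multiplicity = 1

Determining the block sizes for each eigenvalue:
  λ = 0: one block (gm = 1), so the single block has size am = 3 → block sizes [3]

Assembling the blocks gives a Jordan form
J =
  [0, 1, 0]
  [0, 0, 1]
  [0, 0, 0]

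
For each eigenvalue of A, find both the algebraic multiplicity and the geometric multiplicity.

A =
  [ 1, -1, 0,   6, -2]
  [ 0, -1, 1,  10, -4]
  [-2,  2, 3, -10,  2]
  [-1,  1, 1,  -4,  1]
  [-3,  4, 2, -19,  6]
λ = 1: alg = 5, geom = 2

Step 1 — factor the characteristic polynomial to read off the algebraic multiplicities:
  χ_A(x) = (x - 1)^5

Step 2 — compute geometric multiplicities via the rank-nullity identity g(λ) = n − rank(A − λI):
  rank(A − (1)·I) = 3, so dim ker(A − (1)·I) = n − 3 = 2

Summary:
  λ = 1: algebraic multiplicity = 5, geometric multiplicity = 2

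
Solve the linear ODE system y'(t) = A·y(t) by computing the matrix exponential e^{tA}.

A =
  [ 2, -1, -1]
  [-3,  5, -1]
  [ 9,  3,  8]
e^{tA} =
  [3*t^2*exp(5*t)/2 - 3*t*exp(5*t) + exp(5*t), -t*exp(5*t), t^2*exp(5*t)/2 - t*exp(5*t)]
  [-3*t*exp(5*t), exp(5*t), -t*exp(5*t)]
  [-9*t^2*exp(5*t)/2 + 9*t*exp(5*t), 3*t*exp(5*t), -3*t^2*exp(5*t)/2 + 3*t*exp(5*t) + exp(5*t)]

Strategy: write A = P · J · P⁻¹ where J is a Jordan canonical form, so e^{tA} = P · e^{tJ} · P⁻¹, and e^{tJ} can be computed block-by-block.

A has Jordan form
J =
  [5, 1, 0]
  [0, 5, 1]
  [0, 0, 5]
(up to reordering of blocks).

Per-block formulas:
  For a 3×3 Jordan block J_3(5): exp(t · J_3(5)) = e^(5t)·(I + t·N + (t^2/2)·N^2), where N is the 3×3 nilpotent shift.

After assembling e^{tJ} and conjugating by P, we get:

e^{tA} =
  [3*t^2*exp(5*t)/2 - 3*t*exp(5*t) + exp(5*t), -t*exp(5*t), t^2*exp(5*t)/2 - t*exp(5*t)]
  [-3*t*exp(5*t), exp(5*t), -t*exp(5*t)]
  [-9*t^2*exp(5*t)/2 + 9*t*exp(5*t), 3*t*exp(5*t), -3*t^2*exp(5*t)/2 + 3*t*exp(5*t) + exp(5*t)]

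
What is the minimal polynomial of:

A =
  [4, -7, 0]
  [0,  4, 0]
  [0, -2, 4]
x^2 - 8*x + 16

The characteristic polynomial is χ_A(x) = (x - 4)^3, so the eigenvalues are known. The minimal polynomial is
  m_A(x) = Π_λ (x − λ)^{k_λ}
where k_λ is the size of the *largest* Jordan block for λ (equivalently, the smallest k with (A − λI)^k v = 0 for every generalised eigenvector v of λ).

  λ = 4: largest Jordan block has size 2, contributing (x − 4)^2

So m_A(x) = (x - 4)^2 = x^2 - 8*x + 16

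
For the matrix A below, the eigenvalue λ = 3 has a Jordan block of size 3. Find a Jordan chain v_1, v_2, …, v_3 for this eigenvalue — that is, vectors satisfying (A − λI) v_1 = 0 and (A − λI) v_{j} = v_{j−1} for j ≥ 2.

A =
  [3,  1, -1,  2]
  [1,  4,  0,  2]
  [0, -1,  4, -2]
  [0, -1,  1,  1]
A Jordan chain for λ = 3 of length 3:
v_1 = (1, 1, -1, -1)ᵀ
v_2 = (0, 1, 0, 0)ᵀ
v_3 = (1, 0, 0, 0)ᵀ

Let N = A − (3)·I. We want v_3 with N^3 v_3 = 0 but N^2 v_3 ≠ 0; then v_{j-1} := N · v_j for j = 3, …, 2.

Pick v_3 = (1, 0, 0, 0)ᵀ.
Then v_2 = N · v_3 = (0, 1, 0, 0)ᵀ.
Then v_1 = N · v_2 = (1, 1, -1, -1)ᵀ.

Sanity check: (A − (3)·I) v_1 = (0, 0, 0, 0)ᵀ = 0. ✓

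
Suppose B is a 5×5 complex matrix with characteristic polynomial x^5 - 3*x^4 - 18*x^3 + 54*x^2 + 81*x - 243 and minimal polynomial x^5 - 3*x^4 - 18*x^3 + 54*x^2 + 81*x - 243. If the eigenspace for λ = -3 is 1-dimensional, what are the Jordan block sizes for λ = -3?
Block sizes for λ = -3: [2]

Step 1 — from the characteristic polynomial, algebraic multiplicity of λ = -3 is 2. From dim ker(B − (-3)·I) = 1, there are exactly 1 Jordan blocks for λ = -3.
Step 2 — from the minimal polynomial, the factor (x + 3)^2 tells us the largest block for λ = -3 has size 2.
Step 3 — with total size 2, 1 blocks, and largest block 2, the block sizes (in nonincreasing order) are [2].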